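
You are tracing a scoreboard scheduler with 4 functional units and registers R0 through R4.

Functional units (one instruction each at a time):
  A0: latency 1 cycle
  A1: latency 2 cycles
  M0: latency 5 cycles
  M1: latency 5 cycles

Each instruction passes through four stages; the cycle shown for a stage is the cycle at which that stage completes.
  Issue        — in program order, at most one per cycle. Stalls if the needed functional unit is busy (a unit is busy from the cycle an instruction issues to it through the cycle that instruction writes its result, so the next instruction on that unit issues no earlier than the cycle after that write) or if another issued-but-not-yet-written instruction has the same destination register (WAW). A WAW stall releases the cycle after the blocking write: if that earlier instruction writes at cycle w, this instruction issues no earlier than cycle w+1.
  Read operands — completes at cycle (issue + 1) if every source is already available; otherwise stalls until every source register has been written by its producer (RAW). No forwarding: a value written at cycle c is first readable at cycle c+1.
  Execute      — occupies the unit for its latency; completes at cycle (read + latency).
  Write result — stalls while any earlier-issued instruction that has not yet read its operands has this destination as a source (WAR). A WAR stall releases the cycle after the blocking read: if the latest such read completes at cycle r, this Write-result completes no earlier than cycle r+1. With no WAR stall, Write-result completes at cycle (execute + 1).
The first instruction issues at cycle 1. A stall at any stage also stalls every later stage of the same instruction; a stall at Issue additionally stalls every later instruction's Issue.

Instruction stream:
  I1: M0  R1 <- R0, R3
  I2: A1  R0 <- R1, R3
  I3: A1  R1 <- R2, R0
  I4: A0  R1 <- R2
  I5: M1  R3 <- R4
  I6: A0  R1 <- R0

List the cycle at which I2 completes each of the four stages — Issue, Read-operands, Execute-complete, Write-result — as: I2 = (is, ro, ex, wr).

I2 = (2, 9, 11, 12)

I1  is:1  ro:2  ex:7  wr:8
I2  is:2  ro:9  ex:11  wr:12  — RAW R1: wait I1 write@8
I3  is:13  ro:14  ex:16  wr:17  — struct: A1 busy until I2 writes@12
I4  is:18  ro:19  ex:20  wr:21  — WAW R1: wait I3 write@17
I5  is:19  ro:20  ex:25  wr:26
I6  is:22  ro:23  ex:24  wr:25  — struct: A0 busy until I4 writes@21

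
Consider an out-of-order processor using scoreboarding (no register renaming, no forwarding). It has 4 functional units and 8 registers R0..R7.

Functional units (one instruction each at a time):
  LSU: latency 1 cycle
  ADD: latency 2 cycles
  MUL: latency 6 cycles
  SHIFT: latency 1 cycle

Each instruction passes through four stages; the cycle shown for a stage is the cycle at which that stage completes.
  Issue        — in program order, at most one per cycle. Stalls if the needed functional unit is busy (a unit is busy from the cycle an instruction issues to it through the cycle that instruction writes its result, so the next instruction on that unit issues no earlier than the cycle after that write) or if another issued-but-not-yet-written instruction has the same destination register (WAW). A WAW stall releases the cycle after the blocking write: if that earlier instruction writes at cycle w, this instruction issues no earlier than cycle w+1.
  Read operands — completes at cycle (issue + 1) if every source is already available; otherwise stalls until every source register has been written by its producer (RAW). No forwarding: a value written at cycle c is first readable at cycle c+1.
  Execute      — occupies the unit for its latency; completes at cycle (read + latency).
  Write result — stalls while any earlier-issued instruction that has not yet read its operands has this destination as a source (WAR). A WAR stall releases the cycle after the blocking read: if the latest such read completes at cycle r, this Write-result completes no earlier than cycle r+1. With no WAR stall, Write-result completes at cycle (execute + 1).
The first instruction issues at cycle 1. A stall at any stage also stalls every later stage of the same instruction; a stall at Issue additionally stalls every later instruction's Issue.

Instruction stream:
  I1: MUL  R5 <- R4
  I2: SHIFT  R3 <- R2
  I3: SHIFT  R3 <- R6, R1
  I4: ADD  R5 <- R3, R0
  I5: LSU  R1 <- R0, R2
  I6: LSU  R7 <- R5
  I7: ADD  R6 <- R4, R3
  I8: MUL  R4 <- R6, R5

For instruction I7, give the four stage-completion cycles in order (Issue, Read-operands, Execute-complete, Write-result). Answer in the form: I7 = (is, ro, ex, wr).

I7 = (16, 17, 19, 20)

I1  is:1  ro:2  ex:8  wr:9
I2  is:2  ro:3  ex:4  wr:5
I3  is:6  ro:7  ex:8  wr:9  — struct: SHIFT busy until I2 writes@5
I4  is:10  ro:11  ex:13  wr:14  — WAW R5: wait I1 write@9
I5  is:11  ro:12  ex:13  wr:14
I6  is:15  ro:16  ex:17  wr:18  — struct: LSU busy until I5 writes@14
I7  is:16  ro:17  ex:19  wr:20
I8  is:17  ro:21  ex:27  wr:28  — RAW R6: wait I7 write@20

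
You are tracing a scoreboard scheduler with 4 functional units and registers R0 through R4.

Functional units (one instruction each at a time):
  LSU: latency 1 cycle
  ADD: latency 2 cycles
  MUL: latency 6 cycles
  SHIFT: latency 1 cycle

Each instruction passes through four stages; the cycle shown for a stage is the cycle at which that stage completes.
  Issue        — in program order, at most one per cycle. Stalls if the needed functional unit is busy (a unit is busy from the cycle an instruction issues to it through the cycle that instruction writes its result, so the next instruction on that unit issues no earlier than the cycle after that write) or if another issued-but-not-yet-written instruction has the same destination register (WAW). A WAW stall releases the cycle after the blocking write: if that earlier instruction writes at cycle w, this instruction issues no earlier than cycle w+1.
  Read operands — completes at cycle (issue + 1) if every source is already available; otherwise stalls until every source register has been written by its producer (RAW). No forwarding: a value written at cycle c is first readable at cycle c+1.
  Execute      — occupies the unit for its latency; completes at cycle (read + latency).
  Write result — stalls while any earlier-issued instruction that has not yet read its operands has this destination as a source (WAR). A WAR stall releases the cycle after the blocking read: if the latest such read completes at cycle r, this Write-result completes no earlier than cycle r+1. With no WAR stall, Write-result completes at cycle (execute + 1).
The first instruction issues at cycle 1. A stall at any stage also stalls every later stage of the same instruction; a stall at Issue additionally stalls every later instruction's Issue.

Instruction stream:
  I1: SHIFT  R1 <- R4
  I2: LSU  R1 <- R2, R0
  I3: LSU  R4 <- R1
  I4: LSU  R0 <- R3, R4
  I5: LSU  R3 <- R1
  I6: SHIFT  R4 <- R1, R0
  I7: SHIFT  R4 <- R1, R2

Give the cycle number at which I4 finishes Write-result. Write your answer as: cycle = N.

[I1] 1/2/3/4
[I2] 5/6/7/8  (WAW R1: wait I1 write@4)
[I3] 9/10/11/12  (struct: LSU busy until I2 writes@8)
[I4] 13/14/15/16  (struct: LSU busy until I3 writes@12)
[I5] 17/18/19/20  (struct: LSU busy until I4 writes@16)
[I6] 18/19/20/21
[I7] 22/23/24/25  (struct: SHIFT busy until I6 writes@21)

cycle = 16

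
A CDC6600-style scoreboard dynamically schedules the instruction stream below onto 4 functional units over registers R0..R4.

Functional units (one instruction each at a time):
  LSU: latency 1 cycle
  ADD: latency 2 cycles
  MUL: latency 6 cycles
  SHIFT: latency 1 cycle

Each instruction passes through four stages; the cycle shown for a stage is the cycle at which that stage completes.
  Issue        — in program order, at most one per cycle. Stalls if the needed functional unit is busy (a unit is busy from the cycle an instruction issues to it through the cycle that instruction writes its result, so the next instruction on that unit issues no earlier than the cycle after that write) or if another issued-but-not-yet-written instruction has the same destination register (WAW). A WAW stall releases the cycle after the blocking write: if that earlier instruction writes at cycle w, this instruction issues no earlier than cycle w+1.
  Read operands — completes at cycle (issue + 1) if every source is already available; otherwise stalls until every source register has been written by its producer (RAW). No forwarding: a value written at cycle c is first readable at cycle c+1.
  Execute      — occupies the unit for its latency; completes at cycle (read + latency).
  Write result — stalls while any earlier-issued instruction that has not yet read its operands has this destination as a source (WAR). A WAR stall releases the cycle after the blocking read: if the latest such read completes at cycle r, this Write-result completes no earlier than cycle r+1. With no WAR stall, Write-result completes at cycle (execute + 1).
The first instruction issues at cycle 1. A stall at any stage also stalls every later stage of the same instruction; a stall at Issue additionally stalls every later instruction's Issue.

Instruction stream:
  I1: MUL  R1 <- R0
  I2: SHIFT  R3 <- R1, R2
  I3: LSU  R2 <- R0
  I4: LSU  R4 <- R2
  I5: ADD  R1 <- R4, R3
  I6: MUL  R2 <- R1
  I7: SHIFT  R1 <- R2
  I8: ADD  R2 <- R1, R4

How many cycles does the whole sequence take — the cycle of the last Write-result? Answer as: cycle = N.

cycle = 34

I1  is:1  ro:2  ex:8  wr:9
I2  is:2  ro:10  ex:11  wr:12  — RAW R1: wait I1 write@9
I3  is:3  ro:4  ex:5  wr:11  — WAR R2: wait I2 read@10
I4  is:12  ro:13  ex:14  wr:15  — struct: LSU busy until I3 writes@11
I5  is:13  ro:16  ex:18  wr:19  — RAW R4: wait I4 write@15
I6  is:14  ro:20  ex:26  wr:27  — RAW R1: wait I5 write@19
I7  is:20  ro:28  ex:29  wr:30  — WAW R1: wait I5 write@19, RAW R2: wait I6 write@27
I8  is:28  ro:31  ex:33  wr:34  — WAW R2: wait I6 write@27, RAW R1: wait I7 write@30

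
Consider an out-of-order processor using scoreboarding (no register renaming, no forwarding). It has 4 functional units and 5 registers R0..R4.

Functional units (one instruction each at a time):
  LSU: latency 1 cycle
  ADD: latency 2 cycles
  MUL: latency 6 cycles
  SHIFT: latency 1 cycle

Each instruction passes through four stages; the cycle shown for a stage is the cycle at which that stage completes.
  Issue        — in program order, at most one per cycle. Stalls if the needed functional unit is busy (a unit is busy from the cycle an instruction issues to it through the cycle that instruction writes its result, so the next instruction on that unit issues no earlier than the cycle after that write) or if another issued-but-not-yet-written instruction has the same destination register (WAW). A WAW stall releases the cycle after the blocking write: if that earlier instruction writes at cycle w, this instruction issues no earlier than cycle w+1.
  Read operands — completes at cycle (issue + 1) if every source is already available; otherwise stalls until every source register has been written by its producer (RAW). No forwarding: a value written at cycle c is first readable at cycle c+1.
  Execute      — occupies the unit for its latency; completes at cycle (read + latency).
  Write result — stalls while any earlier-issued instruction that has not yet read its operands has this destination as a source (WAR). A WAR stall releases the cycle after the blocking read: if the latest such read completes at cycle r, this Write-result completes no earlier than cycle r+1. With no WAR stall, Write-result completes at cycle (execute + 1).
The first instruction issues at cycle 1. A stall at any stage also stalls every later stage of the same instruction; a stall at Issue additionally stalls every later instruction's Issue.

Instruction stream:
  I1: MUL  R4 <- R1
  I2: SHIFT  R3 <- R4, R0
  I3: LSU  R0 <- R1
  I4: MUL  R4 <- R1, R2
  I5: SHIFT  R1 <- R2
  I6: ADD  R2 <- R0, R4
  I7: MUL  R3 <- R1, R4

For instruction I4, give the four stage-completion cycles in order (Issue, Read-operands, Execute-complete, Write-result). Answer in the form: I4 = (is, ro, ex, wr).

I1: IS=1 RO=2 EX=8 WR=9
I2: IS=2 RO=10 EX=11 WR=12  [RAW R4: wait I1 write@9]
I3: IS=3 RO=4 EX=5 WR=11  [WAR R0: wait I2 read@10]
I4: IS=10 RO=11 EX=17 WR=18  [struct: MUL busy until I1 writes@9]
I5: IS=13 RO=14 EX=15 WR=16  [struct: SHIFT busy until I2 writes@12]
I6: IS=14 RO=19 EX=21 WR=22  [RAW R4: wait I4 write@18]
I7: IS=19 RO=20 EX=26 WR=27  [struct: MUL busy until I4 writes@18]

I4 = (10, 11, 17, 18)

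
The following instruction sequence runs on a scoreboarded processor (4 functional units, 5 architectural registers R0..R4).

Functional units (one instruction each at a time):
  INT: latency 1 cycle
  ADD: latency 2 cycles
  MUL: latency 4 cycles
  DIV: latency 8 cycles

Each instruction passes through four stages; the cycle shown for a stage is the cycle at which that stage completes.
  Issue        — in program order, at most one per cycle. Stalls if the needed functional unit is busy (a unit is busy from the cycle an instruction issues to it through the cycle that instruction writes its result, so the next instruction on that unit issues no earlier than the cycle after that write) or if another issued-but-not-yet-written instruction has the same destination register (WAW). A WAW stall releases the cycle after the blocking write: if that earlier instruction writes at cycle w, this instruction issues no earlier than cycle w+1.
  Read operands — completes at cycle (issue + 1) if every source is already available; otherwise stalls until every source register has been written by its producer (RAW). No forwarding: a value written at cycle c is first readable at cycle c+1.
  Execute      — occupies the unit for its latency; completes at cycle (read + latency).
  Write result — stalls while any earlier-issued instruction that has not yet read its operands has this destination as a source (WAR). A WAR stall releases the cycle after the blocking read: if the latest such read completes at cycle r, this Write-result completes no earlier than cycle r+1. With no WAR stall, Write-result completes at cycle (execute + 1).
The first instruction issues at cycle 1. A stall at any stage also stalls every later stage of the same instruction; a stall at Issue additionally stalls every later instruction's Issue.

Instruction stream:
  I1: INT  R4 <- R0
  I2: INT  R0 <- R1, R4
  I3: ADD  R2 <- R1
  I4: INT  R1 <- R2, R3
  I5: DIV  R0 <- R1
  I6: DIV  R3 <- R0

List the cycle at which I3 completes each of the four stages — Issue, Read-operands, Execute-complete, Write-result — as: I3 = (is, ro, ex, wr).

c1: I1 issues→INT
c2: I1 reads
c3: I1 exec-done
c4: I1 writes R4
c5: I2 issues→INT
c6: I2 reads | I3 issues→ADD
c7: I2 exec-done | I3 reads
c8: I2 writes R0
c9: I3 exec-done | I4 issues→INT
c10: I3 writes R2 | I5 issues→DIV
c11: I4 reads
c12: I4 exec-done
c13: I4 writes R1
c14: I5 reads
c22: I5 exec-done
c23: I5 writes R0
c24: I6 issues→DIV
c25: I6 reads
c33: I6 exec-done
c34: I6 writes R3

I3 = (6, 7, 9, 10)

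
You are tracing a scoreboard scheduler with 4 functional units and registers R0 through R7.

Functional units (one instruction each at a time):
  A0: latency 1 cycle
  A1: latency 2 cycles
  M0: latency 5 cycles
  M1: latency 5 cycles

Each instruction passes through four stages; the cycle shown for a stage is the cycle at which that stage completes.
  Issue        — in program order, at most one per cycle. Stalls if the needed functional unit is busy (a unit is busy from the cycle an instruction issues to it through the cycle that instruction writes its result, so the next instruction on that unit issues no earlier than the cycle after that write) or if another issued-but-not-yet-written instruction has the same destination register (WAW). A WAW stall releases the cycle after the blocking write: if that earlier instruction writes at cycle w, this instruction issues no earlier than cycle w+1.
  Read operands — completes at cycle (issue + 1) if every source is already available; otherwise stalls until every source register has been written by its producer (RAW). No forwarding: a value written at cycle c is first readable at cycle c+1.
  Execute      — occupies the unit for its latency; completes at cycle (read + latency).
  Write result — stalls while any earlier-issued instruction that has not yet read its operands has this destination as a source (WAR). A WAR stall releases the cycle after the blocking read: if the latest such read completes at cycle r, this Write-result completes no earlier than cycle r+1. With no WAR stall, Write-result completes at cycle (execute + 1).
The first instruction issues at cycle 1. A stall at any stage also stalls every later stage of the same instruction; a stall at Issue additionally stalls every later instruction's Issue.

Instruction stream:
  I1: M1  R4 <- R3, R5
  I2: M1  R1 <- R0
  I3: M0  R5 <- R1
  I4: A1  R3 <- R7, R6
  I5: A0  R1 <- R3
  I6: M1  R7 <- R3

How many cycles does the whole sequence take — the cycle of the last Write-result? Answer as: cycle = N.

[1] issue I1 (M1)
[2] I1 read-ops
[7] I1 finished on M1
[8] I1→R4
[9] issue I2 (M1)
[10] I2 read-ops | issue I3 (M0)
[11] issue I4 (A1)
[12] I4 read-ops
[14] I4 finished on A1
[15] I2 finished on M1 | I4→R3
[16] I2→R1
[17] I3 read-ops | issue I5 (A0)
[18] I5 read-ops | issue I6 (M1)
[19] I5 finished on A0 | I6 read-ops
[20] I5→R1
[22] I3 finished on M0
[23] I3→R5
[24] I6 finished on M1
[25] I6→R7

cycle = 25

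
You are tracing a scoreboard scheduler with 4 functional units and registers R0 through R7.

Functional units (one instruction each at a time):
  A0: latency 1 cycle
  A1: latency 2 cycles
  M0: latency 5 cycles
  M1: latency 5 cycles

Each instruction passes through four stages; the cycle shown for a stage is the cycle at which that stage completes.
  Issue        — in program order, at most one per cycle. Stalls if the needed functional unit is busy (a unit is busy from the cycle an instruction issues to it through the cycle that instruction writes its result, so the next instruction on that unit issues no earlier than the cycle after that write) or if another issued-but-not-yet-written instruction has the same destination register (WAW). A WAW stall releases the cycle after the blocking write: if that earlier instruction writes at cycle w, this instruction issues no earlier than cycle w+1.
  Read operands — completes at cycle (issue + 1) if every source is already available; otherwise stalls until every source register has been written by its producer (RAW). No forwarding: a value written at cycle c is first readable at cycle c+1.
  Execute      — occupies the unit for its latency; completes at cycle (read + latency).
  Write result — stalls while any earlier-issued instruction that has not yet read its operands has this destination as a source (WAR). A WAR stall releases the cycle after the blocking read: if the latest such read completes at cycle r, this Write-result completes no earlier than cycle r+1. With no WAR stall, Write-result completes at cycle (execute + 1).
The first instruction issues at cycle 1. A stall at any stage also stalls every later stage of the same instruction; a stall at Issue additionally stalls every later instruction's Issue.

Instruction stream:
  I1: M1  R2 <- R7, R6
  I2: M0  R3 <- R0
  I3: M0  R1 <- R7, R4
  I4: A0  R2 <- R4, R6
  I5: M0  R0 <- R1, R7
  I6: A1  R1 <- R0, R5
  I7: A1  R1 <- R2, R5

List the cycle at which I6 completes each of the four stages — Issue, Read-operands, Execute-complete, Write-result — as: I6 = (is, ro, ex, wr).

I6 = (19, 26, 28, 29)

[1] I1 dispatched to M1
[2] I1 operands ready | I2 dispatched to M0
[3] I2 operands ready
[7] I1 complete
[8] R2←I1 | I2 complete
[9] R3←I2
[10] I3 dispatched to M0
[11] I3 operands ready | I4 dispatched to A0
[12] I4 operands ready
[13] I4 complete
[14] R2←I4
[16] I3 complete
[17] R1←I3
[18] I5 dispatched to M0
[19] I5 operands ready | I6 dispatched to A1
[24] I5 complete
[25] R0←I5
[26] I6 operands ready
[28] I6 complete
[29] R1←I6
[30] I7 dispatched to A1
[31] I7 operands ready
[33] I7 complete
[34] R1←I7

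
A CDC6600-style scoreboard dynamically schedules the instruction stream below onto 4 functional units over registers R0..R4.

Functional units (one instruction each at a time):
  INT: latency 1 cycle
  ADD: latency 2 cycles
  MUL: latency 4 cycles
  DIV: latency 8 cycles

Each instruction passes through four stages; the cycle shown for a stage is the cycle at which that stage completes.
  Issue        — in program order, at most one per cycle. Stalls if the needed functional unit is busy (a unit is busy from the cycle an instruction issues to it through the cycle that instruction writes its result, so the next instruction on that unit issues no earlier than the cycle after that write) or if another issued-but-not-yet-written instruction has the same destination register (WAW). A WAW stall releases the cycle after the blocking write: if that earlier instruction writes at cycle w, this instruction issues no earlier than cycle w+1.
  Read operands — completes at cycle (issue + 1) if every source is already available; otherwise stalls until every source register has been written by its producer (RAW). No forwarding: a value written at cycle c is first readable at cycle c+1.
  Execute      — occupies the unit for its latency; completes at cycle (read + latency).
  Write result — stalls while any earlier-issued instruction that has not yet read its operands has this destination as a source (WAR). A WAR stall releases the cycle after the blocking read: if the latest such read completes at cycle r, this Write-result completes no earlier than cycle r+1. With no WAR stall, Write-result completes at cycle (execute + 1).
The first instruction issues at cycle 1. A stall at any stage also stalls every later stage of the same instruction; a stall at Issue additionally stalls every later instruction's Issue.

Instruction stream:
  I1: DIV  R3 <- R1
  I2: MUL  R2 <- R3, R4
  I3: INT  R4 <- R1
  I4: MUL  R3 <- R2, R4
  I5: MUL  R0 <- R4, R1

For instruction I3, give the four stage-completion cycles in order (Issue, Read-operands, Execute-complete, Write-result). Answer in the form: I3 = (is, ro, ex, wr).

I1  is:1  ro:2  ex:10  wr:11
I2  is:2  ro:12  ex:16  wr:17  — RAW R3: wait I1 write@11
I3  is:3  ro:4  ex:5  wr:13  — WAR R4: wait I2 read@12
I4  is:18  ro:19  ex:23  wr:24  — struct: MUL busy until I2 writes@17
I5  is:25  ro:26  ex:30  wr:31  — struct: MUL busy until I4 writes@24

I3 = (3, 4, 5, 13)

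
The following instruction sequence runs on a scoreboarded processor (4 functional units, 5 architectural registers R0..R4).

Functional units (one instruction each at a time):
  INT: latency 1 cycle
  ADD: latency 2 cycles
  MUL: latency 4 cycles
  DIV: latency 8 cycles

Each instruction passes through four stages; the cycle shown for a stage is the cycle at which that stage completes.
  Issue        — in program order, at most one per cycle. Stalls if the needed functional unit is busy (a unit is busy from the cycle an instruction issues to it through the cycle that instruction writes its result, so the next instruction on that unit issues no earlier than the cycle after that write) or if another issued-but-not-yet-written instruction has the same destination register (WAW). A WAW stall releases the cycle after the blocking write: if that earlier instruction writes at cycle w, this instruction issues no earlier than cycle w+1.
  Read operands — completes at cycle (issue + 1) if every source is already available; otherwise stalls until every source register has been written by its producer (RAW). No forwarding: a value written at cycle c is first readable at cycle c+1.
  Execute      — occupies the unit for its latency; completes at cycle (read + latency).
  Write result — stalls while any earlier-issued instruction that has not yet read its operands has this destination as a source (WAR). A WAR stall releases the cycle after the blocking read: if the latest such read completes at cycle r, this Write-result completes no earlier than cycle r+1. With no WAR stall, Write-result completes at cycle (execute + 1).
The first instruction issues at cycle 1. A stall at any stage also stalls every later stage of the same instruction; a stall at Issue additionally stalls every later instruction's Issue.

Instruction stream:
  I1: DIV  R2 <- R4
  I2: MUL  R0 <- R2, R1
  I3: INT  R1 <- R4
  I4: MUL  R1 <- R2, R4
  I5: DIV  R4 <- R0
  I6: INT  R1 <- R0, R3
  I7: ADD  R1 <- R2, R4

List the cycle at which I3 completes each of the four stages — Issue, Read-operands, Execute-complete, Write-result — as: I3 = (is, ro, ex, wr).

  I1 | 1 | 2 | 10 | 11
  I2 | 2 | 12 | 16 | 17   RAW R2: wait I1 write@11
  I3 | 3 | 4 | 5 | 13   WAR R1: wait I2 read@12
  I4 | 18 | 19 | 23 | 24   struct: MUL busy until I2 writes@17
  I5 | 19 | 20 | 28 | 29
  I6 | 25 | 26 | 27 | 28   WAW R1: wait I4 write@24
  I7 | 29 | 30 | 32 | 33   WAW R1: wait I6 write@28

I3 = (3, 4, 5, 13)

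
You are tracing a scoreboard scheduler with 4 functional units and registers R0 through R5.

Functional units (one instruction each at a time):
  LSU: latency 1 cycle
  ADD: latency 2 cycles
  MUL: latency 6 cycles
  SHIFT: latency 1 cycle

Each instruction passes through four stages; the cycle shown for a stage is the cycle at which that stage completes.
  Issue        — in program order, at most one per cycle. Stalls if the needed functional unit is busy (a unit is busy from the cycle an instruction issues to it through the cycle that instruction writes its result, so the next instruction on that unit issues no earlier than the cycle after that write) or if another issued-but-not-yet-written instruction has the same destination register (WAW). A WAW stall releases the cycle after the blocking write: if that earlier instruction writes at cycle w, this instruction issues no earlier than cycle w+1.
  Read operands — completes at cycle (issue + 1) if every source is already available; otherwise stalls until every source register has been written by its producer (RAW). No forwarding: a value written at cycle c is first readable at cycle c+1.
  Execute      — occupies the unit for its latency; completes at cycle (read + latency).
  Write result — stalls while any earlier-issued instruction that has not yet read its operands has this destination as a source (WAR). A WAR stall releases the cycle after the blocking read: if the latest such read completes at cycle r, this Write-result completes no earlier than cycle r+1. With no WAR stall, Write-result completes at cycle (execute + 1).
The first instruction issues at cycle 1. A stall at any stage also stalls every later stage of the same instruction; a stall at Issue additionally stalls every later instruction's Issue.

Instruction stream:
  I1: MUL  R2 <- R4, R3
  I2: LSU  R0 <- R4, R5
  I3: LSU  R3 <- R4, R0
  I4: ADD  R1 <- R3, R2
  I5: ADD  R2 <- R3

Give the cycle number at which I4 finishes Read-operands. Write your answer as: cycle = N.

t=1  I1 issues→MUL
t=2  I1 reads | I2 issues→LSU
t=3  I2 reads
t=4  I2 exec-done
t=5  I2 writes R0
t=6  I3 issues→LSU
t=7  I3 reads | I4 issues→ADD
t=8  I1 exec-done | I3 exec-done
t=9  I1 writes R2 | I3 writes R3
t=10  I4 reads
t=12  I4 exec-done
t=13  I4 writes R1
t=14  I5 issues→ADD
t=15  I5 reads
t=17  I5 exec-done
t=18  I5 writes R2

cycle = 10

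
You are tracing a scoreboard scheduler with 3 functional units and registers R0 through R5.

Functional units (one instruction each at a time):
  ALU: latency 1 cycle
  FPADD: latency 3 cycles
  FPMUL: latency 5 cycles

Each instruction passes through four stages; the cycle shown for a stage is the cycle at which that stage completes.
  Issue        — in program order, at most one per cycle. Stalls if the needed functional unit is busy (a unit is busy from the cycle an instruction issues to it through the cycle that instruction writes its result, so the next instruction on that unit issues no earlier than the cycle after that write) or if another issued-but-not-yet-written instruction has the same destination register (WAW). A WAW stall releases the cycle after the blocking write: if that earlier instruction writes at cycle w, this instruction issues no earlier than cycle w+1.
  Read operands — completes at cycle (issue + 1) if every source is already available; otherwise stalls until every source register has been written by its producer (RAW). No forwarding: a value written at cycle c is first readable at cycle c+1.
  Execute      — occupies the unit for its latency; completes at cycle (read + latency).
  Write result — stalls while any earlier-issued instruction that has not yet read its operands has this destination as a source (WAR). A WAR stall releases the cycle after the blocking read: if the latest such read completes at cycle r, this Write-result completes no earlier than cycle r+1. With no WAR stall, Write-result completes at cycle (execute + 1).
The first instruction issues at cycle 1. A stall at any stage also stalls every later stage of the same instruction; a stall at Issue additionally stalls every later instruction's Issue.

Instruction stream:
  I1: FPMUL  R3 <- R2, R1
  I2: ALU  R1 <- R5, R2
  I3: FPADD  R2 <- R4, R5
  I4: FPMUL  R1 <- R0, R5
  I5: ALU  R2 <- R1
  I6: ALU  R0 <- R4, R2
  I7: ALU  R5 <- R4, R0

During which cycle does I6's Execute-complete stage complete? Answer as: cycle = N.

cycle 1: I1 issues→FPMUL
cycle 2: I1 reads, I2 issues→ALU
cycle 3: I2 reads, I3 issues→FPADD
cycle 4: I2 exec-done, I3 reads
cycle 5: I2 writes R1
cycle 7: I1 exec-done, I3 exec-done
cycle 8: I1 writes R3, I3 writes R2
cycle 9: I4 issues→FPMUL
cycle 10: I4 reads, I5 issues→ALU
cycle 15: I4 exec-done
cycle 16: I4 writes R1
cycle 17: I5 reads
cycle 18: I5 exec-done
cycle 19: I5 writes R2
cycle 20: I6 issues→ALU
cycle 21: I6 reads
cycle 22: I6 exec-done
cycle 23: I6 writes R0
cycle 24: I7 issues→ALU
cycle 25: I7 reads
cycle 26: I7 exec-done
cycle 27: I7 writes R5

cycle = 22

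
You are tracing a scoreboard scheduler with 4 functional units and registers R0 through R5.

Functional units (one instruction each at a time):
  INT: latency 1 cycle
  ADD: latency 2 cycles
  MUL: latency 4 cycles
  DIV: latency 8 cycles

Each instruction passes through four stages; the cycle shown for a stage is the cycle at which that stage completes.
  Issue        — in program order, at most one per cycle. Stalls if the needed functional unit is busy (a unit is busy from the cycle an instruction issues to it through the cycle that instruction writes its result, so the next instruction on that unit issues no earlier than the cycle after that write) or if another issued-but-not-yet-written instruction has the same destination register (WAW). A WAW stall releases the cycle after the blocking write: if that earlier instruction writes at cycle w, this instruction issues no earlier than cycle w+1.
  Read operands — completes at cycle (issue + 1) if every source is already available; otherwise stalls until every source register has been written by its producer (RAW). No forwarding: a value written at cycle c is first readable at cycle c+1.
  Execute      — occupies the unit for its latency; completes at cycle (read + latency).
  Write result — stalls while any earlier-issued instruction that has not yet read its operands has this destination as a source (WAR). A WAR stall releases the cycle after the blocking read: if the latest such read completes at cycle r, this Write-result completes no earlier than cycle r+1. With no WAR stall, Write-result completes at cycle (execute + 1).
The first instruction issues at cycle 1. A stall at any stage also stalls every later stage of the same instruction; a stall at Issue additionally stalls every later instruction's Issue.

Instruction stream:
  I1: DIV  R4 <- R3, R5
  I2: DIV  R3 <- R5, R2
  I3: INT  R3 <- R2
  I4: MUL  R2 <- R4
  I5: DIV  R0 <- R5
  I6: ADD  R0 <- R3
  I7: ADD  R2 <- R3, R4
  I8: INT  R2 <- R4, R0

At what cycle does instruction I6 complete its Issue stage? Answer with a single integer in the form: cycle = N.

I1 -> (1, 2, 10, 11)
I2 -> (12, 13, 21, 22)  // struct: DIV busy until I1 writes@11
I3 -> (23, 24, 25, 26)  // WAW R3: wait I2 write@22
I4 -> (24, 25, 29, 30)
I5 -> (25, 26, 34, 35)
I6 -> (36, 37, 39, 40)  // WAW R0: wait I5 write@35
I7 -> (41, 42, 44, 45)  // struct: ADD busy until I6 writes@40
I8 -> (46, 47, 48, 49)  // WAW R2: wait I7 write@45

cycle = 36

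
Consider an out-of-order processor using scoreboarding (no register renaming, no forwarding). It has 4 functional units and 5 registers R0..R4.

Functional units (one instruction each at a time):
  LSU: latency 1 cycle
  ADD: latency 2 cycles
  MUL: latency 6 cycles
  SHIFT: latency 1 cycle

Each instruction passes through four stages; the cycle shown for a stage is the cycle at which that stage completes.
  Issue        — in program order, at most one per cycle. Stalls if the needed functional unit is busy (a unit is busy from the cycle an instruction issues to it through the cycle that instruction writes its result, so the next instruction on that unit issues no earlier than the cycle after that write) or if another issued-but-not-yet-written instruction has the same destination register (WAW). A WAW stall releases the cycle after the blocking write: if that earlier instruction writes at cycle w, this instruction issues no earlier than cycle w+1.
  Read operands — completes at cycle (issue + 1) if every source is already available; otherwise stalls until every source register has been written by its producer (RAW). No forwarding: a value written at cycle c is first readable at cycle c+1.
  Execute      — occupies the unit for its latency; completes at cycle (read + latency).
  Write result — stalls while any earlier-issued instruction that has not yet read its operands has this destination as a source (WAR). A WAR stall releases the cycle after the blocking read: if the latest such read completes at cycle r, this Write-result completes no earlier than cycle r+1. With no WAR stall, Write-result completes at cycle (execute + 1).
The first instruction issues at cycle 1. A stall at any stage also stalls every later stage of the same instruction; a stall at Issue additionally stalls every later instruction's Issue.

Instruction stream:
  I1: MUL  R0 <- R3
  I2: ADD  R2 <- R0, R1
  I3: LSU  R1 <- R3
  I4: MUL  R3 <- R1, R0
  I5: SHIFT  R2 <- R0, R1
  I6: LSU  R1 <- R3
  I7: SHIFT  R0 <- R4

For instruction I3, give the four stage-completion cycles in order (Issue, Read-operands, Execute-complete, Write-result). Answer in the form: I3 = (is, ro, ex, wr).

I3 = (3, 4, 5, 11)

[1] issue I1 (MUL)
[2] I1 read-ops | issue I2 (ADD)
[3] issue I3 (LSU)
[4] I3 read-ops
[5] I3 finished on LSU
[8] I1 finished on MUL
[9] I1→R0
[10] I2 read-ops | issue I4 (MUL)
[11] I3→R1
[12] I2 finished on ADD | I4 read-ops
[13] I2→R2
[14] issue I5 (SHIFT)
[15] I5 read-ops | issue I6 (LSU)
[16] I5 finished on SHIFT
[17] I5→R2
[18] I4 finished on MUL | issue I7 (SHIFT)
[19] I4→R3 | I7 read-ops
[20] I6 read-ops | I7 finished on SHIFT
[21] I6 finished on LSU | I7→R0
[22] I6→R1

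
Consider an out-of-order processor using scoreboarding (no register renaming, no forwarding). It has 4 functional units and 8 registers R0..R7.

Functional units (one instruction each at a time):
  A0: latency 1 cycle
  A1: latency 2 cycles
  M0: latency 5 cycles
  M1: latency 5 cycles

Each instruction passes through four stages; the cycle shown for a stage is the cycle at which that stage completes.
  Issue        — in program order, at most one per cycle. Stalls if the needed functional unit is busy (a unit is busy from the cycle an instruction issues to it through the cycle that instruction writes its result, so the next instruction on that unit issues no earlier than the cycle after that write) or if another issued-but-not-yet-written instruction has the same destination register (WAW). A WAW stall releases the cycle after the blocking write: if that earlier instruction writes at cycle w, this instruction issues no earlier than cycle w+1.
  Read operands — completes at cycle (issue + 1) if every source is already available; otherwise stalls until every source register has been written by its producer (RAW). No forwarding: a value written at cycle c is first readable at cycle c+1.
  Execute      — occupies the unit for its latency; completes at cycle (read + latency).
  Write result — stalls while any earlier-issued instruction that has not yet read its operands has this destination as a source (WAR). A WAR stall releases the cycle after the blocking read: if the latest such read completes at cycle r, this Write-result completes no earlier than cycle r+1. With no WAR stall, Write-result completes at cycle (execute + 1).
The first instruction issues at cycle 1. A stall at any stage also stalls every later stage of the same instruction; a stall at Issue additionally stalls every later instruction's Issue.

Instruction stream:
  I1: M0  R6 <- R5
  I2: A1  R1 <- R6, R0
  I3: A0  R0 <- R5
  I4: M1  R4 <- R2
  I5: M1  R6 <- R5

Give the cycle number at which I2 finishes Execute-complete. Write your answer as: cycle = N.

cycle = 11

[1] I1 dispatched to M0
[2] I1 operands ready | I2 dispatched to A1
[3] I3 dispatched to A0
[4] I3 operands ready | I4 dispatched to M1
[5] I3 complete | I4 operands ready
[7] I1 complete
[8] R6←I1
[9] I2 operands ready
[10] R0←I3 | I4 complete
[11] I2 complete | R4←I4
[12] R1←I2 | I5 dispatched to M1
[13] I5 operands ready
[18] I5 complete
[19] R6←I5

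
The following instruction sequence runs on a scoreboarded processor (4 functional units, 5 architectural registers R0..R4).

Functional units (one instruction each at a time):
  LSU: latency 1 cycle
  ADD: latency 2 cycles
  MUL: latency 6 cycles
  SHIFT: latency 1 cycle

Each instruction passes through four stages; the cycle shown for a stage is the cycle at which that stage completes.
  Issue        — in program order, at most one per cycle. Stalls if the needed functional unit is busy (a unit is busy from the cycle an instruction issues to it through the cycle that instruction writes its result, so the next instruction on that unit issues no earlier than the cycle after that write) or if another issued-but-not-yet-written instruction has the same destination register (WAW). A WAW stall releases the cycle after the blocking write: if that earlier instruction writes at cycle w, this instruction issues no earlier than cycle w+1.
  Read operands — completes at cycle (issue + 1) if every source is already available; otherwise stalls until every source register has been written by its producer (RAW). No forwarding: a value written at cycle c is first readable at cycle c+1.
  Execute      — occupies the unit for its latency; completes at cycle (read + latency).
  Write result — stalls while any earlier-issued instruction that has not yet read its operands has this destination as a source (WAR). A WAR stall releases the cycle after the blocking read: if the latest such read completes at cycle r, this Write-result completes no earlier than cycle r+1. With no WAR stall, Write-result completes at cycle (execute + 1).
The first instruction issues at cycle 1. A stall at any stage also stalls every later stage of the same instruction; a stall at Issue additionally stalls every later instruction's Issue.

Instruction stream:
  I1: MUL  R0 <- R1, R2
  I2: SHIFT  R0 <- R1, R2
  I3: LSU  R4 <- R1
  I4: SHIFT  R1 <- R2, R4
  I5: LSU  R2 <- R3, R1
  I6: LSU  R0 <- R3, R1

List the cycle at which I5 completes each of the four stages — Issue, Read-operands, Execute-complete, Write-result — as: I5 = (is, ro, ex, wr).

[1] I1→MUL
[2] I1 RO
[8] I1 EX
[9] I1 WR R0
[10] I2→SHIFT
[11] I2 RO, I3→LSU
[12] I2 EX, I3 RO
[13] I2 WR R0, I3 EX
[14] I3 WR R4, I4→SHIFT
[15] I4 RO, I5→LSU
[16] I4 EX
[17] I4 WR R1
[18] I5 RO
[19] I5 EX
[20] I5 WR R2
[21] I6→LSU
[22] I6 RO
[23] I6 EX
[24] I6 WR R0

I5 = (15, 18, 19, 20)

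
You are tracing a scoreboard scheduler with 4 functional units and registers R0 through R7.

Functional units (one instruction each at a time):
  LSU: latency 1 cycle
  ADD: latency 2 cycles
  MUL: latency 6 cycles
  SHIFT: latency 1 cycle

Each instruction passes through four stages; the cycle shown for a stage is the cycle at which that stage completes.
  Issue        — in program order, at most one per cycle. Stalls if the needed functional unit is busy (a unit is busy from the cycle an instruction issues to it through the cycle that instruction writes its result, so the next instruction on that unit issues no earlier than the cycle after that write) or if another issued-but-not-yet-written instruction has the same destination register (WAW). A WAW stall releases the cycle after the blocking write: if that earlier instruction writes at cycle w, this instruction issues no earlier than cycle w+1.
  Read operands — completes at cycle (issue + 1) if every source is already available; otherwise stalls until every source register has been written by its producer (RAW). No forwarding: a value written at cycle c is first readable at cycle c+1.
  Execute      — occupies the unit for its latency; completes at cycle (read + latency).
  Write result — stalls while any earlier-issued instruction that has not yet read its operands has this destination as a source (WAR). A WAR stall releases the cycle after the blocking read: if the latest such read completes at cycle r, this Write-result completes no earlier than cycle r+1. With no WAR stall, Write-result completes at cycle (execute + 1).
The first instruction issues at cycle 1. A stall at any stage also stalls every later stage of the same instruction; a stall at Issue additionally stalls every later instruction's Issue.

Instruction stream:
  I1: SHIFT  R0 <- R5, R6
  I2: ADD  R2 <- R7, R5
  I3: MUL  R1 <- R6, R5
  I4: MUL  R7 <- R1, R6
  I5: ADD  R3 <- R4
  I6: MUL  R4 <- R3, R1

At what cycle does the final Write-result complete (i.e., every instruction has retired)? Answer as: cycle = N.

c1: I1 issues→SHIFT
c2: I1 reads · I2 issues→ADD
c3: I1 exec-done · I2 reads · I3 issues→MUL
c4: I1 writes R0 · I3 reads
c5: I2 exec-done
c6: I2 writes R2
c10: I3 exec-done
c11: I3 writes R1
c12: I4 issues→MUL
c13: I4 reads · I5 issues→ADD
c14: I5 reads
c16: I5 exec-done
c17: I5 writes R3
c19: I4 exec-done
c20: I4 writes R7
c21: I6 issues→MUL
c22: I6 reads
c28: I6 exec-done
c29: I6 writes R4

cycle = 29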